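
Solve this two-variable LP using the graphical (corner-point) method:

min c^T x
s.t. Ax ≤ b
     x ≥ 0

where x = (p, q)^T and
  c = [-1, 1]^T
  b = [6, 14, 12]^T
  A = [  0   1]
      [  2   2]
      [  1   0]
p = 7, q = 0, z = -7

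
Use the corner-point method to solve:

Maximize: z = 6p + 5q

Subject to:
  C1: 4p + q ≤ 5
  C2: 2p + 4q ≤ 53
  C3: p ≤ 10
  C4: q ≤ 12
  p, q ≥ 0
Each vertex is the intersection of two constraint boundaries that also satisfies all remaining constraints:
  p = 0 and q = 0 → (0, 0)
  4p + q = 5 and q = 0 → (1.25, 0)
  4p + q = 5 and p = 0 → (0, 5)

Evaluating z = 6p + 5q at each vertex:
  (0, 0): z = 0
  (1.25, 0): z = 7.5
  (0, 5): z = 25

The maximum is at (0, 5) with z = 25.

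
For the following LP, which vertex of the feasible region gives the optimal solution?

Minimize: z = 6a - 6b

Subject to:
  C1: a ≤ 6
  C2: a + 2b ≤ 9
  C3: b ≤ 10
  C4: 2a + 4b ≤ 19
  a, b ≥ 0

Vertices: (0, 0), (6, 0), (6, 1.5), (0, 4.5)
Evaluating z = 6a - 6b at each vertex:
  (0, 0): z = 0
  (6, 0): z = 36
  (6, 1.5): z = 27
  (0, 4.5): z = -27

The smallest value is z = -27, attained at (0, 4.5).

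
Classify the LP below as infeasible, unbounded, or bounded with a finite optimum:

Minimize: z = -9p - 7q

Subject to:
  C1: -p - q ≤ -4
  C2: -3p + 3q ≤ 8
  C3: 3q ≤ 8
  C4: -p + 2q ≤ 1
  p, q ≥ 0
Feasible point: (3, 1) satisfies every constraint, so the LP is feasible.
Direction d = (1, 0): for each constraint row a, a·d ≤ 0 —
  (-1)(1) + (-1)(0) = -1 ≤ 0
  (-3)(1) + (3)(0) = -3 ≤ 0
  (0)(1) + (3)(0) = 0 ≤ 0
  (-1)(1) + (2)(0) = -1 ≤ 0
and d ≥ 0, so (3, 1) + t·d stays feasible for every t ≥ 0. Along this ray z = -9p - 7q changes by -9 per unit t, so z → −∞.

Unbounded: there is a feasible ray along which z → −∞.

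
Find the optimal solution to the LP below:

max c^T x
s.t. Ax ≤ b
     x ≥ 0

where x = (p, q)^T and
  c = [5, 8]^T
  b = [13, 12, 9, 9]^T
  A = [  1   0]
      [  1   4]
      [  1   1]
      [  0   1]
Each vertex is the intersection of two constraint boundaries that also satisfies all remaining constraints:
  p = 0 and q = 0 → (0, 0)
  p + q = 9 and q = 0 → (9, 0)
  p + 4q = 12 and p + q = 9 → (8, 1)
  p + 4q = 12 and p = 0 → (0, 3)

Evaluating z = 5p + 8q at each vertex:
  (0, 0): z = 0
  (9, 0): z = 45
  (8, 1): z = 48
  (0, 3): z = 24

The maximum is at (8, 1) with z = 48.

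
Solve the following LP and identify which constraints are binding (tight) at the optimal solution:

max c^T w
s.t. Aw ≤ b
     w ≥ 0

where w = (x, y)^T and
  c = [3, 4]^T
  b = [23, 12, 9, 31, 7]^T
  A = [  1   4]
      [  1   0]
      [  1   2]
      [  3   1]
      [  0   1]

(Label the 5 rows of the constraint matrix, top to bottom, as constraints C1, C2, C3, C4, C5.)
Optimal: x = 9, y = 0
Slack at optimum:
  C1: slack = 14
  C2: slack = 3
  C3: slack = 0 (binding)
  C4: slack = 4
  C5: slack = 7
  x ≥ 0: x = 9
  y ≥ 0: y = 0 (binding)
Binding constraints: C3, y ≥ 0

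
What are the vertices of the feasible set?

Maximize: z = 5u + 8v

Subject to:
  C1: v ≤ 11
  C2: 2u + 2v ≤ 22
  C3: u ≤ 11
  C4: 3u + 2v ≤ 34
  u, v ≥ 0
Each vertex is the intersection of two constraint boundaries that also satisfies all remaining constraints:
  u = 0 and v = 0 → (0, 0)
  2u + 2v = 22 and u = 11 → (11, 0)
  v = 11 and 2u + 2v = 22 → (0, 11)

Vertices: (0, 0), (11, 0), (0, 11)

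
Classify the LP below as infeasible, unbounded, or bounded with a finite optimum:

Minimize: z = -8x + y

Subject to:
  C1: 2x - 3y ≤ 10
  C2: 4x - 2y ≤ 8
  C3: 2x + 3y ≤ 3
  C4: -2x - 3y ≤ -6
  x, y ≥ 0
C3 requires 2x + 3y ≤ 3, while C4 (-2x - 3y ≤ -6) is equivalent to 2x + 3y ≥ 6. Together they would need 6 ≤ 2x + 3y ≤ 3, which is impossible since 6 > 3. No point satisfies all constraints.

The feasible region is empty; the LP is infeasible.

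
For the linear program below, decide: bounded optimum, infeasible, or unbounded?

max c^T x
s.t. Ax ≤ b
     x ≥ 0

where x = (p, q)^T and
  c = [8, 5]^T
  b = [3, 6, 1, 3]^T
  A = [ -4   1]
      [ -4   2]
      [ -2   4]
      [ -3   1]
Feasible point: (0, 0) satisfies every constraint, so the LP is feasible.
Direction d = (1, 0): for each constraint row a, a·d ≤ 0 —
  (-4)(1) + (1)(0) = -4 ≤ 0
  (-4)(1) + (2)(0) = -4 ≤ 0
  (-2)(1) + (4)(0) = -2 ≤ 0
  (-3)(1) + (1)(0) = -3 ≤ 0
and d ≥ 0, so (0, 0) + t·d stays feasible for every t ≥ 0. Along this ray z = 8p + 5q changes by 8 per unit t, so z → +∞.

Unbounded — the objective can increase without bound over the feasible region.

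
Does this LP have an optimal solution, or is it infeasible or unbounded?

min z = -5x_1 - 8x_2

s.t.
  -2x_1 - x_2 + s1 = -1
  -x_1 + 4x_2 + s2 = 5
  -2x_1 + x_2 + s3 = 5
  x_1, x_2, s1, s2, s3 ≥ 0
Feasible point: (0, 1) satisfies every constraint, so the LP is feasible.
Direction d = (1, 0): for each constraint row a, a·d ≤ 0 —
  (-2)(1) + (-1)(0) = -2 ≤ 0
  (-1)(1) + (4)(0) = -1 ≤ 0
  (-2)(1) + (1)(0) = -2 ≤ 0
and d ≥ 0, so (0, 1) + t·d stays feasible for every t ≥ 0. Along this ray z = -5x_1 - 8x_2 changes by -5 per unit t, so z → −∞.

The LP is unbounded; z can be made arbitrarily small.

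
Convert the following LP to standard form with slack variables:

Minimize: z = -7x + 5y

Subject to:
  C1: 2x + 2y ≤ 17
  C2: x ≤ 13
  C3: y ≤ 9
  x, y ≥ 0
min z = -7x + 5y

s.t.
  2x + 2y + s1 = 17
  x + s2 = 13
  y + s3 = 9
  x, y, s1, s2, s3 ≥ 0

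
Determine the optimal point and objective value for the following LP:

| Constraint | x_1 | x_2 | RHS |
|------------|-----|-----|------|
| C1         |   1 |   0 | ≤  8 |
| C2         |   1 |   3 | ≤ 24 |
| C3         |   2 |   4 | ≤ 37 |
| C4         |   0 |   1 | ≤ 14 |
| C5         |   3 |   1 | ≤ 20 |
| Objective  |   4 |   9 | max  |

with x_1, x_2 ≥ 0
Each vertex is the intersection of two constraint boundaries that also satisfies all remaining constraints:
  x_1 = 0 and x_2 = 0 → (0, 0)
  3x_1 + x_2 = 20 and x_2 = 0 → (6.667, 0)
  x_1 + 3x_2 = 24 and 3x_1 + x_2 = 20 → (4.5, 6.5)
  x_1 + 3x_2 = 24 and x_1 = 0 → (0, 8)

Evaluating z = 4x_1 + 9x_2 at each vertex:
  (0, 0): z = 0
  (6.667, 0): z = 26.67
  (4.5, 6.5): z = 76.5
  (0, 8): z = 72

The maximum is at (4.5, 6.5) with z = 76.5.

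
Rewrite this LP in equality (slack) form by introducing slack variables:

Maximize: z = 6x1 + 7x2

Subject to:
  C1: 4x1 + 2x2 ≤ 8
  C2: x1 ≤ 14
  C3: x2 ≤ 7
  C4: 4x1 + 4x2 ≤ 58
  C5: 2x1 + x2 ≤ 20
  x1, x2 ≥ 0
max z = 6x1 + 7x2

s.t.
  4x1 + 2x2 + s1 = 8
  x1 + s2 = 14
  x2 + s3 = 7
  4x1 + 4x2 + s4 = 58
  2x1 + x2 + s5 = 20
  x1, x2, s1, s2, s3, s4, s5 ≥ 0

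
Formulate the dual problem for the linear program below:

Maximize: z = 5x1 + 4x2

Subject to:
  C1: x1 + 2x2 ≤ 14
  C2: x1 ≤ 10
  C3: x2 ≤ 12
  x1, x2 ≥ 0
Minimize: z = 14y1 + 10y2 + 12y3

Subject to:
  C1: -y1 - y2 ≤ -5
  C2: -2y1 - y3 ≤ -4
  y1, y2, y3 ≥ 0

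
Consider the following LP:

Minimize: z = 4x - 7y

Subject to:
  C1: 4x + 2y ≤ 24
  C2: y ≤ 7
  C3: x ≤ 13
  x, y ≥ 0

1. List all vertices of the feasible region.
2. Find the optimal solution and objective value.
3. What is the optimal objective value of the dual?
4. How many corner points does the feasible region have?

1. (0, 0), (6, 0), (2.5, 7), (0, 7)
2. x = 0, y = 7, z = -49
3. -49 (by strong duality, equal to the primal optimum)
4. 4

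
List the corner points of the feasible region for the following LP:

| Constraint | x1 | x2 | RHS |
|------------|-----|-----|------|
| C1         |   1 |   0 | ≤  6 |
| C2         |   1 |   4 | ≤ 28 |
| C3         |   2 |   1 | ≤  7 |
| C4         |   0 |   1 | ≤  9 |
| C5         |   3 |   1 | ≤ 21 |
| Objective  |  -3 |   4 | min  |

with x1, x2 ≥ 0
Each vertex is the intersection of two constraint boundaries that also satisfies all remaining constraints:
  x1 = 0 and x2 = 0 → (0, 0)
  2x1 + x2 = 7 and x2 = 0 → (3.5, 0)
  x1 + 4x2 = 28 and 2x1 + x2 = 7 → (0, 7)

Vertices: (0, 0), (3.5, 0), (0, 7)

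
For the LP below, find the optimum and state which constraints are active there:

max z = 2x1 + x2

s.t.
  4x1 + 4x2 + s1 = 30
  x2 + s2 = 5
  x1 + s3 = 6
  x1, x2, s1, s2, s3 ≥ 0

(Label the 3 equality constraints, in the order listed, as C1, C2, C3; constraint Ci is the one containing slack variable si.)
Optimal: x1 = 6, x2 = 1.5
Binding: C1, C3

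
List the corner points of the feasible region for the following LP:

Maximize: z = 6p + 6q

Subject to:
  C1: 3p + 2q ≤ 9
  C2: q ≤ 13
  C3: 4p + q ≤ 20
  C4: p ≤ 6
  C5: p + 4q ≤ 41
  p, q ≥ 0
Each vertex is the intersection of two constraint boundaries that also satisfies all remaining constraints:
  p = 0 and q = 0 → (0, 0)
  3p + 2q = 9 and q = 0 → (3, 0)
  3p + 2q = 9 and p = 0 → (0, 4.5)

Vertices: (0, 0), (3, 0), (0, 4.5)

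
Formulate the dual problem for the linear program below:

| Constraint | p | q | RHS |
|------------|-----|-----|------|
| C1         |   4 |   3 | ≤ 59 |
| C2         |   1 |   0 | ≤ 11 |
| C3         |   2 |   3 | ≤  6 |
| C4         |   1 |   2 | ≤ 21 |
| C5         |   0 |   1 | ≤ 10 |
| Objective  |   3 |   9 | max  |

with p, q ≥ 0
Minimize: z = 59y1 + 11y2 + 6y3 + 21y4 + 10y5

Subject to:
  C1: -4y1 - y2 - 2y3 - y4 ≤ -3
  C2: -3y1 - 3y3 - 2y4 - y5 ≤ -9
  y1, y2, y3, y4, y5 ≥ 0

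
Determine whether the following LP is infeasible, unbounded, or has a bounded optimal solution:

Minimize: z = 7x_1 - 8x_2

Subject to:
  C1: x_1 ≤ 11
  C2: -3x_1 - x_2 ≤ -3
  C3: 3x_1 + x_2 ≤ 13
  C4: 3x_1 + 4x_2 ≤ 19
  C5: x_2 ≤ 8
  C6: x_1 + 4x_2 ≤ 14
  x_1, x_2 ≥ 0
The point (0, 3.5) satisfies every constraint, so the LP is feasible; the constraints give x_1 ≤ 11 and x_2 ≤ 8, which with x_1, x_2 ≥ 0 keep the feasible region inside a bounded box. A feasible, bounded LP attains a finite optimum at a vertex.

Bounded optimum: z* = -28 at (0, 3.5).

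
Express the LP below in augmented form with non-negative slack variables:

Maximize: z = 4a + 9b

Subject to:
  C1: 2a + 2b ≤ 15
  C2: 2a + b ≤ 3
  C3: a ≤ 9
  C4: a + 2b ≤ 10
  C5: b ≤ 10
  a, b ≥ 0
max z = 4a + 9b

s.t.
  2a + 2b + s1 = 15
  2a + b + s2 = 3
  a + s3 = 9
  a + 2b + s4 = 10
  b + s5 = 10
  a, b, s1, s2, s3, s4, s5 ≥ 0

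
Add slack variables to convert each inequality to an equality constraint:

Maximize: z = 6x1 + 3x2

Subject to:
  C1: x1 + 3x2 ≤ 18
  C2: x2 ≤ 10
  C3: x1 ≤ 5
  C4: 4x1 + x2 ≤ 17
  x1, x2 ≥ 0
max z = 6x1 + 3x2

s.t.
  x1 + 3x2 + s1 = 18
  x2 + s2 = 10
  x1 + s3 = 5
  4x1 + x2 + s4 = 17
  x1, x2, s1, s2, s3, s4 ≥ 0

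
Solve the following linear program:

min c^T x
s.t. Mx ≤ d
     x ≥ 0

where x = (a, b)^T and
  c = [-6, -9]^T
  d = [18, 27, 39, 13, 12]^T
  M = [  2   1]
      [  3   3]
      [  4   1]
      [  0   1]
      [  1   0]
a = 0, b = 9, z = -81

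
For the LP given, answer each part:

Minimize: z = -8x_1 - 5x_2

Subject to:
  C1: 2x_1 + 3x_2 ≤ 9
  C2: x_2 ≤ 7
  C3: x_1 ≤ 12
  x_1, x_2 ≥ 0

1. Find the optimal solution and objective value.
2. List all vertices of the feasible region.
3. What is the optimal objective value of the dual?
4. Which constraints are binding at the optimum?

1. x_1 = 4.5, x_2 = 0, z = -36
2. (0, 0), (4.5, 0), (0, 3)
3. -36 (by strong duality, equal to the primal optimum)
4. C1, x_2 ≥ 0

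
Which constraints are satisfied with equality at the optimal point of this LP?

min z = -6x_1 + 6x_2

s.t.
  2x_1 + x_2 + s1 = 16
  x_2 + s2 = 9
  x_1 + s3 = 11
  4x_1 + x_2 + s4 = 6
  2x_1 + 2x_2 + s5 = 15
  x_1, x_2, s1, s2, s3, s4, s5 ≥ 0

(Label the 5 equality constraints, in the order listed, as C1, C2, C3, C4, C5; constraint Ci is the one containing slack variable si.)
Optimal: x_1 = 1.5, x_2 = 0
Slack at optimum:
  C1: slack = 13
  C2: slack = 9
  C3: slack = 9.5
  C4: slack = 0 (binding)
  C5: slack = 12
  x_1 ≥ 0: x_1 = 1.5
  x_2 ≥ 0: x_2 = 0 (binding)
Binding constraints: C4, x_2 ≥ 0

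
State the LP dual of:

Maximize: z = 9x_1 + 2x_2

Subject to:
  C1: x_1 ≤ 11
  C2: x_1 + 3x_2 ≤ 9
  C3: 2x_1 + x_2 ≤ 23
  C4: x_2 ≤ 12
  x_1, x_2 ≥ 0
Minimize: z = 11y1 + 9y2 + 23y3 + 12y4

Subject to:
  C1: -y1 - y2 - 2y3 ≤ -9
  C2: -3y2 - y3 - y4 ≤ -2
  y1, y2, y3, y4 ≥ 0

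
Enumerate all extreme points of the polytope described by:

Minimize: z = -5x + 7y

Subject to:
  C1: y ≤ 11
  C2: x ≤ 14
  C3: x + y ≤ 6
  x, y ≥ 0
Each vertex is the intersection of two constraint boundaries that also satisfies all remaining constraints:
  x = 0 and y = 0 → (0, 0)
  x + y = 6 and y = 0 → (6, 0)
  x + y = 6 and x = 0 → (0, 6)

Vertices: (0, 0), (6, 0), (0, 6)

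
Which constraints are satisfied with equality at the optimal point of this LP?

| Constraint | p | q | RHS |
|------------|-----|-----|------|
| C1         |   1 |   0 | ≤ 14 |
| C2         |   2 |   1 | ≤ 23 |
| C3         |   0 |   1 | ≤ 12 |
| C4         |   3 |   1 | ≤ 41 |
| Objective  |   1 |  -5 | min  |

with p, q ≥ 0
Optimal: p = 0, q = 12
Slack at optimum:
  C1: slack = 14
  C2: slack = 11
  C3: slack = 0 (binding)
  C4: slack = 29
  p ≥ 0: p = 0 (binding)
  q ≥ 0: q = 12
Binding constraints: C3, p ≥ 0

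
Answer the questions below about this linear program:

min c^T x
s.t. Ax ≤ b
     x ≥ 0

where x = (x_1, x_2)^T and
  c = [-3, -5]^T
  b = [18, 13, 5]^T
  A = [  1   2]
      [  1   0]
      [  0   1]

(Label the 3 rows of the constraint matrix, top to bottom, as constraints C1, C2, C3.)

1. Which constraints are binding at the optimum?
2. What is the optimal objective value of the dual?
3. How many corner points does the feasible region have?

1. C1, C2
2. -51.5 (by strong duality, equal to the primal optimum)
3. 5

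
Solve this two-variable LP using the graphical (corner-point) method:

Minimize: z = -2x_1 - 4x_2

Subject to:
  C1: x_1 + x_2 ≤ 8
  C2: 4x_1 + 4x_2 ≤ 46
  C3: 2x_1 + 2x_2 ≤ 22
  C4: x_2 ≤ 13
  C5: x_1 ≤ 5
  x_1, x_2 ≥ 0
x_1 = 0, x_2 = 8, z = -32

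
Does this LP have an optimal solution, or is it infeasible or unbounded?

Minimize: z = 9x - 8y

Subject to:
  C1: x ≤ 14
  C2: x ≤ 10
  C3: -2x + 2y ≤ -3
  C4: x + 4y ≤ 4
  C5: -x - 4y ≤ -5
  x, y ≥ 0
C4 requires x + 4y ≤ 4, while C5 (-x - 4y ≤ -5) is equivalent to x + 4y ≥ 5. Together they would need 5 ≤ x + 4y ≤ 4, which is impossible since 5 > 4. No point satisfies all constraints.

The feasible region is empty; the LP is infeasible.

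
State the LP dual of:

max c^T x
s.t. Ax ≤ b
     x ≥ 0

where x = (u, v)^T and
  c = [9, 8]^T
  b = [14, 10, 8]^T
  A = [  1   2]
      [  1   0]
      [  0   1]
Minimize: z = 14y1 + 10y2 + 8y3

Subject to:
  C1: -y1 - y2 ≤ -9
  C2: -2y1 - y3 ≤ -8
  y1, y2, y3 ≥ 0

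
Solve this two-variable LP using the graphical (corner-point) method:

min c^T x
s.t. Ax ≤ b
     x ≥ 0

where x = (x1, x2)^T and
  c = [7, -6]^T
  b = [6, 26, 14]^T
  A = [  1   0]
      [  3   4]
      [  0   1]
Each vertex is the intersection of two constraint boundaries that also satisfies all remaining constraints:
  x1 = 0 and x2 = 0 → (0, 0)
  x1 = 6 and x2 = 0 → (6, 0)
  x1 = 6 and 3x1 + 4x2 = 26 → (6, 2)
  3x1 + 4x2 = 26 and x1 = 0 → (0, 6.5)

Evaluating z = 7x1 - 6x2 at each vertex:
  (0, 0): z = 0
  (6, 0): z = 42
  (6, 2): z = 30
  (0, 6.5): z = -39

The minimum is at (0, 6.5) with z = -39.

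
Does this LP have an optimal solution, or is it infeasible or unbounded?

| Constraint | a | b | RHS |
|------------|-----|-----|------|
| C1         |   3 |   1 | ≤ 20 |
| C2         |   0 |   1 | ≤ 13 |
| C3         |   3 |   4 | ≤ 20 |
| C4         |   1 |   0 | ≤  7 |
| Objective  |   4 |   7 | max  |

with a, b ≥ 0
The point (0, 5) satisfies every constraint, so the LP is feasible; the constraints give a ≤ 7 and b ≤ 13, which with a, b ≥ 0 keep the feasible region inside a bounded box. A feasible, bounded LP attains a finite optimum at a vertex.

Evaluating z = 4a + 7b at each vertex:
  (0, 0): z = 0
  (6.667, 0): z = 26.67
  (0, 5): z = 35

Bounded optimum: z* = 35 at (0, 5).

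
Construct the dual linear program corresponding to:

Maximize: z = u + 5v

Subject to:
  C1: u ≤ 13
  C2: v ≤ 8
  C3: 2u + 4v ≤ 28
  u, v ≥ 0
Minimize: z = 13y1 + 8y2 + 28y3

Subject to:
  C1: -y1 - 2y3 ≤ -1
  C2: -y2 - 4y3 ≤ -5
  y1, y2, y3 ≥ 0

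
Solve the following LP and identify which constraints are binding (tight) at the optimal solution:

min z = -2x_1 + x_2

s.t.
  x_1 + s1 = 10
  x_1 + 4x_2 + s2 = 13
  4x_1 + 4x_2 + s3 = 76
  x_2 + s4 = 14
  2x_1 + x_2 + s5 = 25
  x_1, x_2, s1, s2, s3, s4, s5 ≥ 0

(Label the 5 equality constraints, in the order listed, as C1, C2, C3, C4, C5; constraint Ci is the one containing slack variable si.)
Optimal: x_1 = 10, x_2 = 0
Slack at optimum:
  C1: slack = 0 (binding)
  C2: slack = 3
  C3: slack = 36
  C4: slack = 14
  C5: slack = 5
  x_1 ≥ 0: x_1 = 10
  x_2 ≥ 0: x_2 = 0 (binding)
Binding constraints: C1, x_2 ≥ 0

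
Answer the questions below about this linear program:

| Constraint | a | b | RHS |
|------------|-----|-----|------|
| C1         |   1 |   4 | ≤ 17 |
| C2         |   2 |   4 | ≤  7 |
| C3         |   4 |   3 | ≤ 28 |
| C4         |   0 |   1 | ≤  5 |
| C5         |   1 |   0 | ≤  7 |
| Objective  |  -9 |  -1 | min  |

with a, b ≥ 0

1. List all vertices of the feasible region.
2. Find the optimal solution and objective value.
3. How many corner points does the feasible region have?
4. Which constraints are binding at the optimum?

1. (0, 0), (3.5, 0), (0, 1.75)
2. a = 3.5, b = 0, z = -31.5
3. 3
4. C2, b ≥ 0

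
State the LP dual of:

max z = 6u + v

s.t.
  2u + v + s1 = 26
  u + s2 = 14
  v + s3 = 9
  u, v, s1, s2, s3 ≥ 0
Minimize: z = 26y1 + 14y2 + 9y3

Subject to:
  C1: -2y1 - y2 ≤ -6
  C2: -y1 - y3 ≤ -1
  y1, y2, y3 ≥ 0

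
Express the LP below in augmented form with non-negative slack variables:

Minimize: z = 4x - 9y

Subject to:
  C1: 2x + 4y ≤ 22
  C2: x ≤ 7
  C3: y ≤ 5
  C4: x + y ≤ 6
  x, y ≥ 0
min z = 4x - 9y

s.t.
  2x + 4y + s1 = 22
  x + s2 = 7
  y + s3 = 5
  x + y + s4 = 6
  x, y, s1, s2, s3, s4 ≥ 0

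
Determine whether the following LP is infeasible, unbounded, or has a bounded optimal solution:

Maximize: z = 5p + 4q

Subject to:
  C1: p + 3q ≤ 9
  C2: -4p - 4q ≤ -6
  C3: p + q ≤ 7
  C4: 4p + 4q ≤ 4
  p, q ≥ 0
C4 requires 4p + 4q ≤ 4, while C2 (-4p - 4q ≤ -6) is equivalent to 4p + 4q ≥ 6. Together they would need 6 ≤ 4p + 4q ≤ 4, which is impossible since 6 > 4. No point satisfies all constraints.

Infeasible: no point satisfies all constraints simultaneously.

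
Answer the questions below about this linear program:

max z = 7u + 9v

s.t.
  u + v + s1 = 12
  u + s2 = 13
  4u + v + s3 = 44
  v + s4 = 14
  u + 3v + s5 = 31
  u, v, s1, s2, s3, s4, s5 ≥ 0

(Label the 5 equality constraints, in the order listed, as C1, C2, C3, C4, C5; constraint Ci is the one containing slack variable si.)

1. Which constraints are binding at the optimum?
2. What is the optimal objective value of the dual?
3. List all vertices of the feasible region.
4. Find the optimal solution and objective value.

1. C1, C5
2. 103 (by strong duality, equal to the primal optimum)
3. (0, 0), (11, 0), (10.67, 1.333), (2.5, 9.5), (0, 10.33)
4. u = 2.5, v = 9.5, z = 103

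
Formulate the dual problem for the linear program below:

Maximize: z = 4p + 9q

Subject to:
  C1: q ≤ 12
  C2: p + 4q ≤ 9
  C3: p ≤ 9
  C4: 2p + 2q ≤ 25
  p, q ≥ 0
Minimize: z = 12y1 + 9y2 + 9y3 + 25y4

Subject to:
  C1: -y2 - y3 - 2y4 ≤ -4
  C2: -y1 - 4y2 - 2y4 ≤ -9
  y1, y2, y3, y4 ≥ 0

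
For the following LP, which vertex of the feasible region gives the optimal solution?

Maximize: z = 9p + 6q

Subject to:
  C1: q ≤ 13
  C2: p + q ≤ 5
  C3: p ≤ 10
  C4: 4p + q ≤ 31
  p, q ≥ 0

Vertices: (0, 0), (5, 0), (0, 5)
Evaluating z = 9p + 6q at each vertex:
  (0, 0): z = 0
  (5, 0): z = 45
  (0, 5): z = 30

The largest value is z = 45, attained at (5, 0).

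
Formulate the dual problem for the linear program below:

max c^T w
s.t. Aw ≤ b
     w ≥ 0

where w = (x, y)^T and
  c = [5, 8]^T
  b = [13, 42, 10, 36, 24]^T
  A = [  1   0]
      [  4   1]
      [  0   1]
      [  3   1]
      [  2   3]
Minimize: z = 13y1 + 42y2 + 10y3 + 36y4 + 24y5

Subject to:
  C1: -y1 - 4y2 - 3y4 - 2y5 ≤ -5
  C2: -y2 - y3 - y4 - 3y5 ≤ -8
  y1, y2, y3, y4, y5 ≥ 0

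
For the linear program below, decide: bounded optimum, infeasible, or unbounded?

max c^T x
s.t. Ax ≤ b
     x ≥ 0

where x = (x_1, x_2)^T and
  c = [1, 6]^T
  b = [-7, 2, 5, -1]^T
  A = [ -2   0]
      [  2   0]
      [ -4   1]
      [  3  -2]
One constraint requires 2x_1 ≤ 2, while the constraint -2x_1 ≤ -7 is equivalent to 2x_1 ≥ 7. Together they would need 7 ≤ 2x_1 ≤ 2, which is impossible since 7 > 2. No point satisfies all constraints.

The feasible region is empty; the LP is infeasible.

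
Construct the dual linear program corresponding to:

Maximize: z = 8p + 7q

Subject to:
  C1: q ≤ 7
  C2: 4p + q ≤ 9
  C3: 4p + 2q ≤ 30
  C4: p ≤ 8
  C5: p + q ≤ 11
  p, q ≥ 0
Minimize: z = 7y1 + 9y2 + 30y3 + 8y4 + 11y5

Subject to:
  C1: -4y2 - 4y3 - y4 - y5 ≤ -8
  C2: -y1 - y2 - 2y3 - y5 ≤ -7
  y1, y2, y3, y4, y5 ≥ 0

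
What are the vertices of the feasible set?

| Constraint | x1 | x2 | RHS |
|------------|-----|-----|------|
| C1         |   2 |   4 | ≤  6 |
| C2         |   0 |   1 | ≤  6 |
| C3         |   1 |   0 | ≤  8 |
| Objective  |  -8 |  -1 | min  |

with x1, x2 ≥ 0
Each vertex is the intersection of two constraint boundaries that also satisfies all remaining constraints:
  x1 = 0 and x2 = 0 → (0, 0)
  2x1 + 4x2 = 6 and x2 = 0 → (3, 0)
  2x1 + 4x2 = 6 and x1 = 0 → (0, 1.5)

Vertices: (0, 0), (3, 0), (0, 1.5)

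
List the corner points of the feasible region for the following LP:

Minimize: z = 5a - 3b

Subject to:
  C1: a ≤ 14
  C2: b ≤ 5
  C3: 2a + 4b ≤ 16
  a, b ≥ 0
Each vertex is the intersection of two constraint boundaries that also satisfies all remaining constraints:
  a = 0 and b = 0 → (0, 0)
  2a + 4b = 16 and b = 0 → (8, 0)
  2a + 4b = 16 and a = 0 → (0, 4)

Vertices: (0, 0), (8, 0), (0, 4)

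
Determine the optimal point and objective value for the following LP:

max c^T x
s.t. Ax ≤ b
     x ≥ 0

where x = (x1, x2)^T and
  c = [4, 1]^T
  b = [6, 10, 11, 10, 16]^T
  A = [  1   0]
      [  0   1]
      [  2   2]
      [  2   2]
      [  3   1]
x1 = 5, x2 = 0, z = 20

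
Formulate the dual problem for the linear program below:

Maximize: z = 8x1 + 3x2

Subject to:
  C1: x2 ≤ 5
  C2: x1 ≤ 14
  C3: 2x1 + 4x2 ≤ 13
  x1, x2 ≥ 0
Minimize: z = 5y1 + 14y2 + 13y3

Subject to:
  C1: -y2 - 2y3 ≤ -8
  C2: -y1 - 4y3 ≤ -3
  y1, y2, y3 ≥ 0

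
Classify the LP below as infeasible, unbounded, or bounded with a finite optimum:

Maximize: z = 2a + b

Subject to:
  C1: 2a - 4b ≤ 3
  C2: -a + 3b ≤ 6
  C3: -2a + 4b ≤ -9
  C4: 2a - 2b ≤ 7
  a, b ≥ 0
C1 requires 2a - 4b ≤ 3, while C3 (-2a + 4b ≤ -9) is equivalent to 2a - 4b ≥ 9. Together they would need 9 ≤ 2a - 4b ≤ 3, which is impossible since 9 > 3. No point satisfies all constraints.

Infeasible — the constraint set is empty.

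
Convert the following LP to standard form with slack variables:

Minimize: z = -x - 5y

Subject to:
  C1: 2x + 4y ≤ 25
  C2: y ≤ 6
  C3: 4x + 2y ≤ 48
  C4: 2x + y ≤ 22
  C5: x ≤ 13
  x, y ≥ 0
min z = -x - 5y

s.t.
  2x + 4y + s1 = 25
  y + s2 = 6
  4x + 2y + s3 = 48
  2x + y + s4 = 22
  x + s5 = 13
  x, y, s1, s2, s3, s4, s5 ≥ 0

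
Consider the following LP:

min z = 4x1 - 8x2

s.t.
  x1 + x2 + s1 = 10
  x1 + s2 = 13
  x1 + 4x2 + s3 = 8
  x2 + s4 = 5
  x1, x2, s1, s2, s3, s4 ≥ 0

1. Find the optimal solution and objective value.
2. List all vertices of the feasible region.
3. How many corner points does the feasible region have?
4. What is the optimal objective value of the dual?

1. x1 = 0, x2 = 2, z = -16
2. (0, 0), (8, 0), (0, 2)
3. 3
4. -16 (by strong duality, equal to the primal optimum)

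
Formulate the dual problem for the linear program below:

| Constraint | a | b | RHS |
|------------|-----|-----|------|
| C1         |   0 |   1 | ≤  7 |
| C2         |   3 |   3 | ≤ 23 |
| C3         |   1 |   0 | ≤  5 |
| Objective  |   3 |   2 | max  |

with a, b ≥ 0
Minimize: z = 7y1 + 23y2 + 5y3

Subject to:
  C1: -3y2 - y3 ≤ -3
  C2: -y1 - 3y2 ≤ -2
  y1, y2, y3 ≥ 0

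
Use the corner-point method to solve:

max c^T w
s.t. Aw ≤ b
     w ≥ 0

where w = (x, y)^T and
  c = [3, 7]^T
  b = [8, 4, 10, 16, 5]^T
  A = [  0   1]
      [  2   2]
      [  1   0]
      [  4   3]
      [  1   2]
Each vertex is the intersection of two constraint boundaries that also satisfies all remaining constraints:
  x = 0 and y = 0 → (0, 0)
  2x + 2y = 4 and y = 0 → (2, 0)
  2x + 2y = 4 and x = 0 → (0, 2)

Evaluating z = 3x + 7y at each vertex:
  (0, 0): z = 0
  (2, 0): z = 6
  (0, 2): z = 14

The maximum is at (0, 2) with z = 14.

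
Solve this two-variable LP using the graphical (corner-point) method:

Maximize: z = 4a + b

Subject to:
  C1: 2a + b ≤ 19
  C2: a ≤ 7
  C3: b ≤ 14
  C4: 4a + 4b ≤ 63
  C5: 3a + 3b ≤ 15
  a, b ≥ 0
a = 5, b = 0, z = 20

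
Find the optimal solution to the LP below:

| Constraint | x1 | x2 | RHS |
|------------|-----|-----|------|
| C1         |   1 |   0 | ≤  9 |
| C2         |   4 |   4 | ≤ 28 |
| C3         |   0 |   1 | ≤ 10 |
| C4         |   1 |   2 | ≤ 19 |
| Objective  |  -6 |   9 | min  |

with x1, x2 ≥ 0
x1 = 7, x2 = 0, z = -42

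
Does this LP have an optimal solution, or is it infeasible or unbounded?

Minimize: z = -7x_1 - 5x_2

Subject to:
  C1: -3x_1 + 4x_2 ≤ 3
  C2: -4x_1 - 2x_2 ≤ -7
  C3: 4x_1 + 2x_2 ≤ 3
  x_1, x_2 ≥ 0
C3 requires 4x_1 + 2x_2 ≤ 3, while C2 (-4x_1 - 2x_2 ≤ -7) is equivalent to 4x_1 + 2x_2 ≥ 7. Together they would need 7 ≤ 4x_1 + 2x_2 ≤ 3, which is impossible since 7 > 3. No point satisfies all constraints.

Infeasible: no point satisfies all constraints simultaneously.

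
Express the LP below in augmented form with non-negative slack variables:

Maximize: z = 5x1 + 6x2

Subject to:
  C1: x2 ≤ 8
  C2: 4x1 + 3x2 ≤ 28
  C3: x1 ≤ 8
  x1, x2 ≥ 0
max z = 5x1 + 6x2

s.t.
  x2 + s1 = 8
  4x1 + 3x2 + s2 = 28
  x1 + s3 = 8
  x1, x2, s1, s2, s3 ≥ 0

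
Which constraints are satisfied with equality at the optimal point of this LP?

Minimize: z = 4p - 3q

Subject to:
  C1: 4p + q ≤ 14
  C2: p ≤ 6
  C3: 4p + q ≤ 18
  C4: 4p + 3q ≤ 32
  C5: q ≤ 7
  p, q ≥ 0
Optimal: p = 0, q = 7
Slack at optimum:
  C1: slack = 7
  C2: slack = 6
  C3: slack = 11
  C4: slack = 11
  C5: slack = 0 (binding)
  p ≥ 0: p = 0 (binding)
  q ≥ 0: q = 7
Binding constraints: C5, p ≥ 0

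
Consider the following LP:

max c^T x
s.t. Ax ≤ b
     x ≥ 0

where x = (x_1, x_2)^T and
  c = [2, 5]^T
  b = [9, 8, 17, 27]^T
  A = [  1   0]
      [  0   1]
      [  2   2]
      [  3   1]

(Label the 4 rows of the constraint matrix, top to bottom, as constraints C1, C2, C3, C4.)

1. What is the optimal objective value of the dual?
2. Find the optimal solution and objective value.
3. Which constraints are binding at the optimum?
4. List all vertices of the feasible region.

1. 41 (by strong duality, equal to the primal optimum)
2. x_1 = 0.5, x_2 = 8, z = 41
3. C2, C3
4. (0, 0), (8.5, 0), (0.5, 8), (0, 8)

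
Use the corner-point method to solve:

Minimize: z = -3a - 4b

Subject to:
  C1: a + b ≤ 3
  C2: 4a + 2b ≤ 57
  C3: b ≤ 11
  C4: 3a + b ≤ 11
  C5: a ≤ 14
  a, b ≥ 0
Each vertex is the intersection of two constraint boundaries that also satisfies all remaining constraints:
  a = 0 and b = 0 → (0, 0)
  a + b = 3 and b = 0 → (3, 0)
  a + b = 3 and a = 0 → (0, 3)

Evaluating z = -3a - 4b at each vertex:
  (0, 0): z = 0
  (3, 0): z = -9
  (0, 3): z = -12

The minimum is at (0, 3) with z = -12.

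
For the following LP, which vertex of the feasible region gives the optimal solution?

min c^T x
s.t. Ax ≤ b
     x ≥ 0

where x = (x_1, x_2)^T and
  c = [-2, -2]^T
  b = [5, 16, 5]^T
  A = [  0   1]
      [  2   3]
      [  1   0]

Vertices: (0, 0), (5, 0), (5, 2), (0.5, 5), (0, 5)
(5, 2) with z = -14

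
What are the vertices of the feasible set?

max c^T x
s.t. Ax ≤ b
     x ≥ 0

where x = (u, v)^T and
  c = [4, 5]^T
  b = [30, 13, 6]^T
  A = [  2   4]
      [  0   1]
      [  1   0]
Each vertex is the intersection of two constraint boundaries that also satisfies all remaining constraints:
  u = 0 and v = 0 → (0, 0)
  u = 6 and v = 0 → (6, 0)
  2u + 4v = 30 and u = 6 → (6, 4.5)
  2u + 4v = 30 and u = 0 → (0, 7.5)

Vertices: (0, 0), (6, 0), (6, 4.5), (0, 7.5)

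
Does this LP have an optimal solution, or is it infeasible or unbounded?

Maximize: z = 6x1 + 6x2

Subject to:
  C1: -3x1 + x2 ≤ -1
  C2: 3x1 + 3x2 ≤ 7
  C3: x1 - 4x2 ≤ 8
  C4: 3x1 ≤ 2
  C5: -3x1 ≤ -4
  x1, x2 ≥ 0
C4 requires 3x1 ≤ 2, while C5 (-3x1 ≤ -4) is equivalent to 3x1 ≥ 4. Together they would need 4 ≤ 3x1 ≤ 2, which is impossible since 4 > 2. No point satisfies all constraints.

Infeasible — the constraint set is empty.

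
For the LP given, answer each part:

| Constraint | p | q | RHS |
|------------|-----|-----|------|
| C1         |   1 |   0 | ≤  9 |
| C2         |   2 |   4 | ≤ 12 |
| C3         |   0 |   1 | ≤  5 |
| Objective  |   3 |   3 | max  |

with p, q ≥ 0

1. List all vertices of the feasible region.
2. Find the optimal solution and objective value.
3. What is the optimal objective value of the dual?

1. (0, 0), (6, 0), (0, 3)
2. p = 6, q = 0, z = 18
3. 18 (by strong duality, equal to the primal optimum)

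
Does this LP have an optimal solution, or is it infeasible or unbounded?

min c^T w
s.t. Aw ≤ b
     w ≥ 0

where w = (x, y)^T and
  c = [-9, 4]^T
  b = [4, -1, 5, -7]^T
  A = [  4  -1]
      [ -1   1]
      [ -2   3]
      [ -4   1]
One constraint requires 4x - y ≤ 4, while the constraint -4x + y ≤ -7 is equivalent to 4x - y ≥ 7. Together they would need 7 ≤ 4x - y ≤ 4, which is impossible since 7 > 4. No point satisfies all constraints.

Infeasible: no point satisfies all constraints simultaneously.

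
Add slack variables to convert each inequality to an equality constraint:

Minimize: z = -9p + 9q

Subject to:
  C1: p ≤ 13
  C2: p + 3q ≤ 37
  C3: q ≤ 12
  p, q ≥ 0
min z = -9p + 9q

s.t.
  p + s1 = 13
  p + 3q + s2 = 37
  q + s3 = 12
  p, q, s1, s2, s3 ≥ 0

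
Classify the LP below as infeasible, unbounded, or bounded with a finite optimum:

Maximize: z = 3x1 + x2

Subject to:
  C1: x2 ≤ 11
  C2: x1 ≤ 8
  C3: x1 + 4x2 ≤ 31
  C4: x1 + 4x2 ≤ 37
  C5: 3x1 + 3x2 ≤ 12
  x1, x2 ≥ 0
The point (4, 0) satisfies every constraint, so the LP is feasible; the constraints give x1 ≤ 8 and x2 ≤ 11, which with x1, x2 ≥ 0 keep the feasible region inside a bounded box. A feasible, bounded LP attains a finite optimum at a vertex.

Evaluating z = 3x1 + x2 at each vertex:
  (0, 0): z = 0
  (4, 0): z = 12
  (0, 4): z = 4

The LP has an optimal solution: (4, 0) with z = 12.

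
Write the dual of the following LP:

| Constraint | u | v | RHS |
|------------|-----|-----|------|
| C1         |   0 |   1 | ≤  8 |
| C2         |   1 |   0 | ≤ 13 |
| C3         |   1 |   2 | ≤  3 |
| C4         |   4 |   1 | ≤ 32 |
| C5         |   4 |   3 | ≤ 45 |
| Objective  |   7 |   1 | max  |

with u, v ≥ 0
Minimize: z = 8y1 + 13y2 + 3y3 + 32y4 + 45y5

Subject to:
  C1: -y2 - y3 - 4y4 - 4y5 ≤ -7
  C2: -y1 - 2y3 - y4 - 3y5 ≤ -1
  y1, y2, y3, y4, y5 ≥ 0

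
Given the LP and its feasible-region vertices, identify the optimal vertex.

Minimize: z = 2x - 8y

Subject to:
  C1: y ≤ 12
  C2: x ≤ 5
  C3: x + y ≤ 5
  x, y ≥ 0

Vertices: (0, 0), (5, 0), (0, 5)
Evaluating z = 2x - 8y at each vertex:
  (0, 0): z = 0
  (5, 0): z = 10
  (0, 5): z = -40

The smallest value is z = -40, attained at (0, 5).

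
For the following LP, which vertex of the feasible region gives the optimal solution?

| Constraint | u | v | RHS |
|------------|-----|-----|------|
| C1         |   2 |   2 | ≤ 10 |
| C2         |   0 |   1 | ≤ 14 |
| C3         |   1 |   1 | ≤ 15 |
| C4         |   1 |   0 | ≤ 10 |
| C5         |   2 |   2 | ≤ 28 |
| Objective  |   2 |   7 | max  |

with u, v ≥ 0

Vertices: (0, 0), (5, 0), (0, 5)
(0, 5) with z = 35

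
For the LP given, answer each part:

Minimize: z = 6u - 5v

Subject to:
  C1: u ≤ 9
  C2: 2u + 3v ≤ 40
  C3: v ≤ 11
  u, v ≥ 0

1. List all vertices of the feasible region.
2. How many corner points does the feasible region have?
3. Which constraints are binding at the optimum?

1. (0, 0), (9, 0), (9, 7.333), (3.5, 11), (0, 11)
2. 5
3. C3, u ≥ 0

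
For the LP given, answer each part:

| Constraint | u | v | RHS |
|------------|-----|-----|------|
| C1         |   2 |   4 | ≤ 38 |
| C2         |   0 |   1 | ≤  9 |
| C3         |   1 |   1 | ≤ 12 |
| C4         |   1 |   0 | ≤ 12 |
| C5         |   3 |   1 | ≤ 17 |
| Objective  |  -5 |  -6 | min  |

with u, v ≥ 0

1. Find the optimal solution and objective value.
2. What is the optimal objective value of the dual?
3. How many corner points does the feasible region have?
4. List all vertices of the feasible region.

1. u = 3, v = 8, z = -63
2. -63 (by strong duality, equal to the primal optimum)
3. 5
4. (0, 0), (5.667, 0), (3, 8), (1, 9), (0, 9)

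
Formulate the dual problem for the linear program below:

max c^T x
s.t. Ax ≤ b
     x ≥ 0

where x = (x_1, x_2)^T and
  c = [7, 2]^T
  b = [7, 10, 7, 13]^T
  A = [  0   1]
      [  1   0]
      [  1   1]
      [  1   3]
Minimize: z = 7y1 + 10y2 + 7y3 + 13y4

Subject to:
  C1: -y2 - y3 - y4 ≤ -7
  C2: -y1 - y3 - 3y4 ≤ -2
  y1, y2, y3, y4 ≥ 0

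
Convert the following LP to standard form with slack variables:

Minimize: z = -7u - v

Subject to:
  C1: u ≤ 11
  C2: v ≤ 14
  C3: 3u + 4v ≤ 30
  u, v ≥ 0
min z = -7u - v

s.t.
  u + s1 = 11
  v + s2 = 14
  3u + 4v + s3 = 30
  u, v, s1, s2, s3 ≥ 0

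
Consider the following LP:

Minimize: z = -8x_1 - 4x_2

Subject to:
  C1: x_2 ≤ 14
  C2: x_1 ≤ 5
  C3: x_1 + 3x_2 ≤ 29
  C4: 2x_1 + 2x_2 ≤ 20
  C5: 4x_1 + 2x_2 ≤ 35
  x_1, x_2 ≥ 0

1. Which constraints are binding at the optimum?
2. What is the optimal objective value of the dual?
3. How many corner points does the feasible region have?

1. C2, C4
2. -60 (by strong duality, equal to the primal optimum)
3. 5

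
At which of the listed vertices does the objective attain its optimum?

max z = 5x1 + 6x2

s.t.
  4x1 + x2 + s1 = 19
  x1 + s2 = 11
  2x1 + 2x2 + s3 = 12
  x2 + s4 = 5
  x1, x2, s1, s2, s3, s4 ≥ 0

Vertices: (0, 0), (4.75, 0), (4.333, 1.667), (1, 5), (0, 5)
(1, 5) with z = 35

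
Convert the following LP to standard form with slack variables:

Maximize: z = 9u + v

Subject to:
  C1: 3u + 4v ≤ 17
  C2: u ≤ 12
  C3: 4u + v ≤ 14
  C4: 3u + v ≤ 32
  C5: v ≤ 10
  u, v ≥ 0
max z = 9u + v

s.t.
  3u + 4v + s1 = 17
  u + s2 = 12
  4u + v + s3 = 14
  3u + v + s4 = 32
  v + s5 = 10
  u, v, s1, s2, s3, s4, s5 ≥ 0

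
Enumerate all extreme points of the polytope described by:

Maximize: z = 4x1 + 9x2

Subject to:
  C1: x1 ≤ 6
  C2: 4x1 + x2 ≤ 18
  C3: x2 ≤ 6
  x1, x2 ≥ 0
Each vertex is the intersection of two constraint boundaries that also satisfies all remaining constraints:
  x1 = 0 and x2 = 0 → (0, 0)
  4x1 + x2 = 18 and x2 = 0 → (4.5, 0)
  4x1 + x2 = 18 and x2 = 6 → (3, 6)
  x2 = 6 and x1 = 0 → (0, 6)

Vertices: (0, 0), (4.5, 0), (3, 6), (0, 6)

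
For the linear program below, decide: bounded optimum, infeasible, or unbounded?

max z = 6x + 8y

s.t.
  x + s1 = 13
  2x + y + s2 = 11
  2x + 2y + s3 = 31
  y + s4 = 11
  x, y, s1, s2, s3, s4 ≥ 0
The point (0, 11) satisfies every constraint, so the LP is feasible; the constraints give x ≤ 13 and y ≤ 11, which with x, y ≥ 0 keep the feasible region inside a bounded box. A feasible, bounded LP attains a finite optimum at a vertex.

Evaluating z = 6x + 8y at each vertex:
  (0, 0): z = 0
  (5.5, 0): z = 33
  (0, 11): z = 88

Bounded optimum: z* = 88 at (0, 11).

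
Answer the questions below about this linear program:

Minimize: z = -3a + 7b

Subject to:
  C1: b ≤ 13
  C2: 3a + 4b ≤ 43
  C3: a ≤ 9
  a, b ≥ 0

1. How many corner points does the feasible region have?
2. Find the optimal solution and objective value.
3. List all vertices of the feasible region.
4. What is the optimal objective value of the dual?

1. 4
2. a = 9, b = 0, z = -27
3. (0, 0), (9, 0), (9, 4), (0, 10.75)
4. -27 (by strong duality, equal to the primal optimum)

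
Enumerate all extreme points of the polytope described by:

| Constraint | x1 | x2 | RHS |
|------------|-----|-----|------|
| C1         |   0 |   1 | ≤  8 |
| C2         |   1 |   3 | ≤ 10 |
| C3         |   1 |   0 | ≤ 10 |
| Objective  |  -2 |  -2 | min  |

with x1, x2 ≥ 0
Each vertex is the intersection of two constraint boundaries that also satisfies all remaining constraints:
  x1 = 0 and x2 = 0 → (0, 0)
  x1 + 3x2 = 10 and x1 = 10 → (10, 0)
  x1 + 3x2 = 10 and x1 = 0 → (0, 3.333)

Vertices: (0, 0), (10, 0), (0, 3.333)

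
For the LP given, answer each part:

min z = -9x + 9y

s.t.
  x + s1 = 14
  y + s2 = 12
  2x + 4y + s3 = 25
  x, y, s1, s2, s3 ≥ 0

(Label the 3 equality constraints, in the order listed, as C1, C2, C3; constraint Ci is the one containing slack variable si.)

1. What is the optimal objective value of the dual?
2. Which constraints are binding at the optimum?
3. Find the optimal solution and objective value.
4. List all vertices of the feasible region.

1. -112.5 (by strong duality, equal to the primal optimum)
2. C3, y ≥ 0
3. x = 12.5, y = 0, z = -112.5
4. (0, 0), (12.5, 0), (0, 6.25)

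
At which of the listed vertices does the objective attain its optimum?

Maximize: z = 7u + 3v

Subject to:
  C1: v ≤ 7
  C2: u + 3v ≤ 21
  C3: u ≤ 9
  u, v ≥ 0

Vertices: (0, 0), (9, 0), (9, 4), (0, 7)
Evaluating z = 7u + 3v at each vertex:
  (0, 0): z = 0
  (9, 0): z = 63
  (9, 4): z = 75
  (0, 7): z = 21

The largest value is z = 75, attained at (9, 4).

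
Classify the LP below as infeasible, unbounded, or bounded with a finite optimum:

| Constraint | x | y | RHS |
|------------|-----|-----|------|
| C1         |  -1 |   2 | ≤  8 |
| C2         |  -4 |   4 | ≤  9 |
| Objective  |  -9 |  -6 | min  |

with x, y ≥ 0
Feasible point: (0, 0) satisfies every constraint, so the LP is feasible.
Direction d = (1, 0): for each constraint row a, a·d ≤ 0 —
  (-1)(1) + (2)(0) = -1 ≤ 0
  (-4)(1) + (4)(0) = -4 ≤ 0
and d ≥ 0, so (0, 0) + t·d stays feasible for every t ≥ 0. Along this ray z = -9x - 6y changes by -9 per unit t, so z → −∞.

The LP is unbounded; z can be made arbitrarily small.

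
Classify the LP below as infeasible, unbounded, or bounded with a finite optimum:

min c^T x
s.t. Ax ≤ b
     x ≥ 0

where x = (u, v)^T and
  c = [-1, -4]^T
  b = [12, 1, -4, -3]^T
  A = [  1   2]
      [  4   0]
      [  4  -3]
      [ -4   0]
One constraint requires 4u ≤ 1, while the constraint -4u ≤ -3 is equivalent to 4u ≥ 3. Together they would need 3 ≤ 4u ≤ 1, which is impossible since 3 > 1. No point satisfies all constraints.

Infeasible — the constraint set is empty.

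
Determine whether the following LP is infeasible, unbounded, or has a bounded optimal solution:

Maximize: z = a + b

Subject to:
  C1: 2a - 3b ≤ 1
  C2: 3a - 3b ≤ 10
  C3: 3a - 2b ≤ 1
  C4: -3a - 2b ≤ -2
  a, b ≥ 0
Feasible point: (0, 1) satisfies every constraint, so the LP is feasible.
Direction d = (0, 1): for each constraint row a, a·d ≤ 0 —
  (2)(0) + (-3)(1) = -3 ≤ 0
  (3)(0) + (-3)(1) = -3 ≤ 0
  (3)(0) + (-2)(1) = -2 ≤ 0
  (-3)(0) + (-2)(1) = -2 ≤ 0
and d ≥ 0, so (0, 1) + t·d stays feasible for every t ≥ 0. Along this ray z = a + b changes by 1 per unit t, so z → +∞.

The LP is unbounded; z can be made arbitrarily large.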